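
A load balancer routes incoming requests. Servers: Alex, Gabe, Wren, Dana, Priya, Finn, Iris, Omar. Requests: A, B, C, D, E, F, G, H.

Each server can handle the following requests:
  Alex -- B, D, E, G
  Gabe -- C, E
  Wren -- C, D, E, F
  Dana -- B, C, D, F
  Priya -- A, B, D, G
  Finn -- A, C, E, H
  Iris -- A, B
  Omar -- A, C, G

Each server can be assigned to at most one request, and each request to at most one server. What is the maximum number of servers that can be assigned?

8

For example, pair Alex-B, Gabe-E, Wren-D, Dana-F, Priya-G, Finn-H, Iris-A, Omar-C.
This saturates every server, so 8 is the maximum.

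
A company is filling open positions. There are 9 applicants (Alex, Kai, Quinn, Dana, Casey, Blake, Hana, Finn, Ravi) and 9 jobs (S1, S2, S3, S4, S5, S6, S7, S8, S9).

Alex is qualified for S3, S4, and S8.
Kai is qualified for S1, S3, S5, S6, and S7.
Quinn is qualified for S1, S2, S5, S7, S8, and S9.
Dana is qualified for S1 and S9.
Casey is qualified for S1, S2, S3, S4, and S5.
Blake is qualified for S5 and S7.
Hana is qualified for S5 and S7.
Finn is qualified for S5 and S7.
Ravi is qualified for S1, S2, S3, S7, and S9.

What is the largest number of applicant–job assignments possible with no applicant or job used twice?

8

One maximum matching: Alex→S4, Kai→S6, Quinn→S9, Dana→S1, Casey→S3, Blake→S5, Hana→S7, Ravi→S2.
The set {Blake, Hana, Finn} has only 2 neighbours ({S5, S7}), so by Hall's theorem at most 8 of the 9 applicants can be matched.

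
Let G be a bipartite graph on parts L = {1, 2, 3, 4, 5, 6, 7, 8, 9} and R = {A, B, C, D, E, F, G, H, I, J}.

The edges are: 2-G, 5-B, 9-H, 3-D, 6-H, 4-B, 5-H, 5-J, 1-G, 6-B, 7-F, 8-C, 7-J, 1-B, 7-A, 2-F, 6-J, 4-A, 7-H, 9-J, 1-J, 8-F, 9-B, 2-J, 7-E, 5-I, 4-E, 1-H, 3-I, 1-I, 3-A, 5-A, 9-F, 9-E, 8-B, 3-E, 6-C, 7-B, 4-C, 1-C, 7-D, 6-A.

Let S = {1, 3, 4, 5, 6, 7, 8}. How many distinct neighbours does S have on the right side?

The union of neighbours of {1, 3, 4, 5, 6, 7, 8} is {A, B, C, D, E, F, G, H, I, J}, which has 10 elements.
Since |N(S)| = 10 ≥ |S| = 7, Hall's condition holds for this subset.

10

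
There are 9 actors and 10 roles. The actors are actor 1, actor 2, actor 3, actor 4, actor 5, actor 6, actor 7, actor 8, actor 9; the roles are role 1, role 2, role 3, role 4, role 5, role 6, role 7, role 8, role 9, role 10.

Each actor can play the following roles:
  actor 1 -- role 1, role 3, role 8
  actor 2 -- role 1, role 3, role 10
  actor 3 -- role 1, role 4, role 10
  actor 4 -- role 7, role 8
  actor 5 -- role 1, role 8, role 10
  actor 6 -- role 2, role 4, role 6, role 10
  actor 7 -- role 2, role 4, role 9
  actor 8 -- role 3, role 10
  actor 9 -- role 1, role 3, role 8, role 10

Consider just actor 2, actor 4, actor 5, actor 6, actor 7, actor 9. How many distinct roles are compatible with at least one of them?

9

The union of neighbours of {actor 2, actor 4, actor 5, actor 6, actor 7, actor 9} is {role 1, role 2, role 3, role 4, role 6, role 7, role 8, role 9, role 10}, which has 9 elements.
Since |N(S)| = 9 ≥ |S| = 6, Hall's condition holds for this subset.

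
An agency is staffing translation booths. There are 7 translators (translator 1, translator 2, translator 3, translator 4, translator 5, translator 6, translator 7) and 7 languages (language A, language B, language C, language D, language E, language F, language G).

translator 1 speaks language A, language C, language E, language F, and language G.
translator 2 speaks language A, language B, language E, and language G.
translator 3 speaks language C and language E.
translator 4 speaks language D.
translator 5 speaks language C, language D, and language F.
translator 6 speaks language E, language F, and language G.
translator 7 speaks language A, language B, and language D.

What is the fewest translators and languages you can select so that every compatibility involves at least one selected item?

7

{translator 1, translator 2, translator 3, translator 4, translator 5, translator 6, translator 7} is a vertex cover of size 7: every edge has an endpoint in this set.
No smaller cover exists because translator 1–language G, translator 2–language A, translator 3–language E, translator 4–language D, translator 5–language C, translator 6–language F, translator 7–language B is a matching of size 7, and a cover must include an endpoint of each of these disjoint edges (König's theorem).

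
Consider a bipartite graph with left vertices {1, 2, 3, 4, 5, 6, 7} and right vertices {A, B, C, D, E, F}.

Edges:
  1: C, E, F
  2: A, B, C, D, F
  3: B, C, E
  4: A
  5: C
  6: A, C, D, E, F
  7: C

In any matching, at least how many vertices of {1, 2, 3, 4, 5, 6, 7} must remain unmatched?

1

For example, pair 1–F, 2–D, 3–B, 4–A, 5–C, 6–E.
The set {5, 7} has only 1 neighbour ({C}), so by Hall's theorem at most 6 of the 7 left vertices can be matched.
That matches 6 of the 7, leaving 1 unmatched; no matching can do better.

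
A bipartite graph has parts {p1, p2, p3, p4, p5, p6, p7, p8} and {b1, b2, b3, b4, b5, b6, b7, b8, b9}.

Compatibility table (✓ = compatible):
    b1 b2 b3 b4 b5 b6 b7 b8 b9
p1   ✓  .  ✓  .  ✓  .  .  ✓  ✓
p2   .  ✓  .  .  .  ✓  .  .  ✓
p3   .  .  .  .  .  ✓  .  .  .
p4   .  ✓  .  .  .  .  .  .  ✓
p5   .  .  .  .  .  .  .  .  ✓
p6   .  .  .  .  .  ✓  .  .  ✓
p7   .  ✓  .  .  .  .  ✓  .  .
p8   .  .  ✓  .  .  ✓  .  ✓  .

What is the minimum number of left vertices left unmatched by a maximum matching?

One maximum matching: p1-b1, p2-b9, p3-b6, p4-b2, p7-b7, p8-b3.
The set {p2, p3, p4, p5, p6} has only 3 neighbours ({b2, b6, b9}), so by Hall's theorem at most 6 of the 8 left vertices can be matched.
That matches 6 of the 8, leaving 2 unmatched; no matching can do better.

2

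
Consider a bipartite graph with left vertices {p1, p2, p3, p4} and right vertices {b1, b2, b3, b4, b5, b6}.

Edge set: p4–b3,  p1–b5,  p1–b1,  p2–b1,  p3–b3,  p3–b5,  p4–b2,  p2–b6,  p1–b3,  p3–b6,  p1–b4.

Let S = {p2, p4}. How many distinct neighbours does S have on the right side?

The union of neighbours of {p2, p4} is {b1, b2, b3, b6}, which has 4 elements.
Since |N(S)| = 4 ≥ |S| = 2, Hall's condition holds for this subset.

4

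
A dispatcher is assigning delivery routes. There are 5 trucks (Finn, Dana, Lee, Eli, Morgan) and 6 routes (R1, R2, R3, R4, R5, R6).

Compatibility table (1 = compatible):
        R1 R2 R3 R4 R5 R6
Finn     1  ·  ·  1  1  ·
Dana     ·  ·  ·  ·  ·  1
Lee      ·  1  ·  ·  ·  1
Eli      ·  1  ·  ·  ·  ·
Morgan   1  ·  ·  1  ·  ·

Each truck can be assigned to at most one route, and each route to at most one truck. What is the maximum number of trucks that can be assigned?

4

One maximum matching: Finn–R5, Dana–R6, Lee–R2, Morgan–R4.
The set {Dana, Lee, Eli} has only 2 neighbours ({R2, R6}), so by Hall's theorem at most 4 of the 5 trucks can be matched.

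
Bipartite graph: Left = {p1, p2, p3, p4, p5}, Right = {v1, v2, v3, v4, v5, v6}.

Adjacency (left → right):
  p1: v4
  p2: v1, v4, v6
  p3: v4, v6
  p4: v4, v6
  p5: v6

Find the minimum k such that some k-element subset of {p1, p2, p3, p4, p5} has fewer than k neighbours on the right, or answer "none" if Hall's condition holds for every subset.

3

Take S = {p1, p3, p4}. Its neighbourhood is {v4, v6}, so |N(S)| = 2 < |S| = 3.
Every subset of size less than 3 has at least as many neighbours as members, so 3 is the minimum.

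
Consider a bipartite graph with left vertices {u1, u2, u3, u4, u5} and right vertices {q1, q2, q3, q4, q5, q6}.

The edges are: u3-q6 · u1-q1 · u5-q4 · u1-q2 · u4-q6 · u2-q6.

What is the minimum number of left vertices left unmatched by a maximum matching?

2

A valid assignment of size 3: u1–q2, u2–q6, u5–q4.
The set {u2, u3, u4} has only 1 neighbour ({q6}), so by Hall's theorem at most 3 of the 5 left vertices can be matched.
That matches 3 of the 5, leaving 2 unmatched; no matching can do better.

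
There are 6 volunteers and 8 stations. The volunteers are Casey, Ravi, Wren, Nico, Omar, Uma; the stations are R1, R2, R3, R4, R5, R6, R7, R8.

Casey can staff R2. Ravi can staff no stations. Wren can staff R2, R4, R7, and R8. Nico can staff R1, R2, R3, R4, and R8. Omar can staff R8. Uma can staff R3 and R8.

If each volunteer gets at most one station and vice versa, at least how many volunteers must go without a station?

1

One maximum matching: Casey–R2, Wren–R7, Nico–R4, Omar–R8, Uma–R3.
The set {Ravi} has only 0 neighbours (∅), so by Hall's theorem at most 5 of the 6 volunteers can be matched.
That matches 5 of the 6, leaving 1 unmatched; no matching can do better.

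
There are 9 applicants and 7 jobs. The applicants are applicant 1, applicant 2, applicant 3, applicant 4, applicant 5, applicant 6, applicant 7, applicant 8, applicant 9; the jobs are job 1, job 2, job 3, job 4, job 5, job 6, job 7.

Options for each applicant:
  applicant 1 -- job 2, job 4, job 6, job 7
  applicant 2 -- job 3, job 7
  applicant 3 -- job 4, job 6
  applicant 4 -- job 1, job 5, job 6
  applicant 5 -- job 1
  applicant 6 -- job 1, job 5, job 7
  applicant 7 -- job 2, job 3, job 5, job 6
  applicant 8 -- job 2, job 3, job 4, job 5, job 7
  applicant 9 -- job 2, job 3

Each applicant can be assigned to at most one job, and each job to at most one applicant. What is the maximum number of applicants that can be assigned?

One maximum matching: applicant 1→job 6, applicant 2→job 3, applicant 3→job 4, applicant 4→job 5, applicant 5→job 1, applicant 6→job 7, applicant 7→job 2.
The set {applicant 1, applicant 2, applicant 3, applicant 4, applicant 5, applicant 6, applicant 7, applicant 8, applicant 9} has only 7 neighbours ({job 1, job 2, job 3, job 4, job 5, job 6, job 7}), so by Hall's theorem at most 7 of the 9 applicants can be matched.

7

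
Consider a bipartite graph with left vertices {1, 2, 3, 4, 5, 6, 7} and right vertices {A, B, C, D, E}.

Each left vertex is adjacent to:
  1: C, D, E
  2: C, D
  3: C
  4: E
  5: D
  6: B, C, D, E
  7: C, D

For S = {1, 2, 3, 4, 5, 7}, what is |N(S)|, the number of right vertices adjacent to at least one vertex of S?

3

The union of neighbours of {1, 2, 3, 4, 5, 7} is {C, D, E}, which has 3 elements.
Since |N(S)| = 3 < |S| = 6, Hall's condition fails for this subset.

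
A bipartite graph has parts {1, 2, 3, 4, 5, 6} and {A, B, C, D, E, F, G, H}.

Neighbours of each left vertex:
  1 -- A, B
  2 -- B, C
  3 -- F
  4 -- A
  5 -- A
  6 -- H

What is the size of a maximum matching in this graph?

5

A valid assignment of size 5: 1–B, 2–C, 3–F, 4–A, 6–H.
The set {4, 5} has only 1 neighbour ({A}), so by Hall's theorem at most 5 of the 6 left vertices can be matched.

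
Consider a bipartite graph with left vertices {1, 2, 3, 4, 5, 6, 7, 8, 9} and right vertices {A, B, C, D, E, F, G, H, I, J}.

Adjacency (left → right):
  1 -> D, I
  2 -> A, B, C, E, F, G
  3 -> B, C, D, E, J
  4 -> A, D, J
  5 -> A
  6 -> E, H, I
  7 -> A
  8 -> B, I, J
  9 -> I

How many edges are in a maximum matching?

8

For example, pair 1→D, 2→G, 3→E, 4→J, 5→A, 6→H, 8→B, 9→I.
The set {5, 7} has only 1 neighbour ({A}), so by Hall's theorem at most 8 of the 9 left vertices can be matched.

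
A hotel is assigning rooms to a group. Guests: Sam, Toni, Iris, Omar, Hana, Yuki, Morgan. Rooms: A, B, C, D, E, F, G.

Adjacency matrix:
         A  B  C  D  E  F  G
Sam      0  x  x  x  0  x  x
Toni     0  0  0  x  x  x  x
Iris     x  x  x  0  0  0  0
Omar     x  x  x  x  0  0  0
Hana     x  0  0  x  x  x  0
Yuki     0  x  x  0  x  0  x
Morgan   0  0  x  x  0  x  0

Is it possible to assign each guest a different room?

Yes

For example, pair Sam→G, Toni→D, Iris→A, Omar→C, Hana→E, Yuki→B, Morgan→F.
Every guest is matched, so this is a perfect matching.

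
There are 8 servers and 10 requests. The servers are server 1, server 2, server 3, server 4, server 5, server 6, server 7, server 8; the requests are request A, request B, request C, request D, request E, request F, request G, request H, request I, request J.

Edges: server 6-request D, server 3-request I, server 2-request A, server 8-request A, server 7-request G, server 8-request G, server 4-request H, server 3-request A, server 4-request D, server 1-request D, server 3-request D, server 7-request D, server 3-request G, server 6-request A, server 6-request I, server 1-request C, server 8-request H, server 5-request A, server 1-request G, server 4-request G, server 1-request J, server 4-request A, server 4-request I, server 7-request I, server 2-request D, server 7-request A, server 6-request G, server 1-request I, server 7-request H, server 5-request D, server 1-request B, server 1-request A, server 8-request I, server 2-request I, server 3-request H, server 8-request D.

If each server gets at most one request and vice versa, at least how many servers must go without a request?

2

A valid assignment of size 6: server 1→request J, server 2→request A, server 3→request H, server 4→request I, server 5→request D, server 6→request G.
The set {server 2, server 3, server 4, server 5, server 6, server 7, server 8} has only 5 neighbours ({request A, request D, request G, request H, request I}), so by Hall's theorem at most 6 of the 8 servers can be matched.
That matches 6 of the 8, leaving 2 unmatched; no matching can do better.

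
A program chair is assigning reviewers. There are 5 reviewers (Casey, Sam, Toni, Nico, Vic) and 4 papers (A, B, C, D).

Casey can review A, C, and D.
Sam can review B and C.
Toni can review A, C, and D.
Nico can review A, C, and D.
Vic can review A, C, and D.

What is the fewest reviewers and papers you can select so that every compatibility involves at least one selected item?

The 4 edges Casey–A, Sam–B, Toni–D, Nico–C form a matching, so any vertex cover needs at least 4 vertices (one per matched edge).
Conversely {Sam, A, C, D} meets every edge and has exactly 4 vertices, so 4 is optimal.

4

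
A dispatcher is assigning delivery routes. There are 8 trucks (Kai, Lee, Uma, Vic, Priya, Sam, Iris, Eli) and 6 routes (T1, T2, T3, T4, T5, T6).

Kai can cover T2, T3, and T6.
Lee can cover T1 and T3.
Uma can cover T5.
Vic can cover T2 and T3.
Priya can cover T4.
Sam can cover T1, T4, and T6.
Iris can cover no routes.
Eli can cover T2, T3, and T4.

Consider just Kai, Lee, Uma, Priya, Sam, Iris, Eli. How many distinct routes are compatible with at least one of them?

6

The union of neighbours of {Kai, Lee, Uma, Priya, Sam, Iris, Eli} is {T1, T2, T3, T4, T5, T6}, which has 6 elements.
Since |N(S)| = 6 < |S| = 7, Hall's condition fails for this subset.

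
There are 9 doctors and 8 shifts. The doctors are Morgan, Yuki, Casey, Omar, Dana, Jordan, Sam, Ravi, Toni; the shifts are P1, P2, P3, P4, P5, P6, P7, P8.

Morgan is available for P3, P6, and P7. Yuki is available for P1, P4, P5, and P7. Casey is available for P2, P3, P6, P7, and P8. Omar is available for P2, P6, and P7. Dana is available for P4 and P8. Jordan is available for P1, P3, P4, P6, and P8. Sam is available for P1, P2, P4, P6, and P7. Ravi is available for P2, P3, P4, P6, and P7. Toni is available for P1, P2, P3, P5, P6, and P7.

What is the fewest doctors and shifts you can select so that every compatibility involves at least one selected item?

A maximum matching has 8 edges (e.g. Morgan–P6, Yuki–P5, Casey–P8, Omar–P7, Dana–P4, Jordan–P1, Sam–P2, Ravi–P3).
By König's theorem the minimum vertex cover has the same size. One such cover is {P1, P2, P3, P4, P5, P6, P7, P8}.

8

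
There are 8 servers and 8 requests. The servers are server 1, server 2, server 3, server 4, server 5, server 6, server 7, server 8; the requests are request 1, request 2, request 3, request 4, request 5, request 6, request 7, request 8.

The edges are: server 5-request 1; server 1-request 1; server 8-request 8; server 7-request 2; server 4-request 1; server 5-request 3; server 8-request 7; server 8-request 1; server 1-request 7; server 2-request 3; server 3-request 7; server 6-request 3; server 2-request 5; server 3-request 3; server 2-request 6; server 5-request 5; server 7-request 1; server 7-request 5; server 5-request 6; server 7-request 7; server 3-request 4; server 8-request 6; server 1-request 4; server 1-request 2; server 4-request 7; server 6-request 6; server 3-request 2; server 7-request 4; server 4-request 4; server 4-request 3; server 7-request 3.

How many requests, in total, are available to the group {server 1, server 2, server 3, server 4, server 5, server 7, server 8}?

8

The union of neighbours of {server 1, server 2, server 3, server 4, server 5, server 7, server 8} is {request 1, request 2, request 3, request 4, request 5, request 6, request 7, request 8}, which has 8 elements.
Since |N(S)| = 8 ≥ |S| = 7, Hall's condition holds for this subset.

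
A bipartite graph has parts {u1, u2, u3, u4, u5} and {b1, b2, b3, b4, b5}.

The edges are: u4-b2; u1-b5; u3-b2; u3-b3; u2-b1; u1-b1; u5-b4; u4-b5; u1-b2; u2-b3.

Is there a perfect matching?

Yes

For example, pair u1-b2, u2-b1, u3-b3, u4-b5, u5-b4.
Every left vertex is matched, so this is a perfect matching.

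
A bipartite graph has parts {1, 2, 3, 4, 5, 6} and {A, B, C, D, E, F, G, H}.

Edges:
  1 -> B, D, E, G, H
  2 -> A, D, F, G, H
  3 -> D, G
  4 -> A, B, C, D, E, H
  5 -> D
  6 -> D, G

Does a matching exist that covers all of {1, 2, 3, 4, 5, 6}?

No

The set {3, 5, 6} has only 2 neighbours ({D, G}), so by Hall's theorem at most 5 of the 6 left vertices can be matched.
Hence no matching covers every left vertex.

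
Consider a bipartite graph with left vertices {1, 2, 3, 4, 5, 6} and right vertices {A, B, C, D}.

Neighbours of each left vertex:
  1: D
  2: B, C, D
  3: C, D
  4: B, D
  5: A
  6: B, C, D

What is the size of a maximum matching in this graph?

4

One maximum matching: 1-D, 2-B, 3-C, 5-A.
The set {1, 2, 3, 4, 6} has only 3 neighbours ({B, C, D}), so by Hall's theorem at most 4 of the 6 left vertices can be matched.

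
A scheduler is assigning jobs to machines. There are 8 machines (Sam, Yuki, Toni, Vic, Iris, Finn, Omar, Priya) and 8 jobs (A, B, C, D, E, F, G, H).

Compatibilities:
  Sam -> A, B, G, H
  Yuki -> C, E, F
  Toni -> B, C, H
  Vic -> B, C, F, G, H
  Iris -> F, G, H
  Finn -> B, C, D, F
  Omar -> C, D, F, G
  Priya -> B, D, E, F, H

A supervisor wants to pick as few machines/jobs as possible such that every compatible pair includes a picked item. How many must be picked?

The 8 edges Sam–A, Yuki–C, Toni–B, Vic–H, Iris–G, Finn–D, Omar–F, Priya–E form a matching, so any vertex cover needs at least 8 vertices (one per matched edge).
Conversely {Sam, Yuki, Toni, Vic, Iris, Finn, Omar, Priya} meets every edge and has exactly 8 vertices, so 8 is optimal.

8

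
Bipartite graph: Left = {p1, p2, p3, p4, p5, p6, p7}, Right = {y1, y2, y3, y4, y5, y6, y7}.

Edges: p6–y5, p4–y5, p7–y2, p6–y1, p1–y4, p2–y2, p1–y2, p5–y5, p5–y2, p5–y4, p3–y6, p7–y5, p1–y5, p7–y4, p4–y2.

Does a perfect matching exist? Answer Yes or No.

The set {p1, p2, p4, p5, p7} has only 3 neighbours ({y2, y4, y5}), so by Hall's theorem at most 5 of the 7 left vertices can be matched.
Hence no matching covers every left vertex.

No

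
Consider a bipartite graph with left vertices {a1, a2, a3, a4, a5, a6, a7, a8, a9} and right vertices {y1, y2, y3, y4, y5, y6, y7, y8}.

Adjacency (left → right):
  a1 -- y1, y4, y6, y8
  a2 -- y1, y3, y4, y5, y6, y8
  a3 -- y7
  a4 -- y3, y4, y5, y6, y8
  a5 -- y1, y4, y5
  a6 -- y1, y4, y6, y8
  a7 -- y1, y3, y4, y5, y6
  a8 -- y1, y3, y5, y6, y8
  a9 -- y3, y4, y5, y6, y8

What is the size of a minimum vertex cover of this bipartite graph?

A maximum matching has 7 edges (e.g. a1–y1, a2–y3, a3–y7, a4–y8, a5–y5, a6–y4, a7–y6).
By König's theorem the minimum vertex cover has the same size. One such cover is {a3, y1, y3, y4, y5, y6, y8}.

7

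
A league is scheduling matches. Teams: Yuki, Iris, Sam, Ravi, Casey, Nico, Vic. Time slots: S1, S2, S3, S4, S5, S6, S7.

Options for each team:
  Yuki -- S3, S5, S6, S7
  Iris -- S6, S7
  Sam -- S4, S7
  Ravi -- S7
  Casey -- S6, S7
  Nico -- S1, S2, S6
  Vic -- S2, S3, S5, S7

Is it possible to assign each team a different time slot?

The set {Iris, Ravi, Casey} has only 2 neighbours ({S6, S7}), so by Hall's theorem at most 6 of the 7 teams can be matched.
Hence no matching covers every team.

No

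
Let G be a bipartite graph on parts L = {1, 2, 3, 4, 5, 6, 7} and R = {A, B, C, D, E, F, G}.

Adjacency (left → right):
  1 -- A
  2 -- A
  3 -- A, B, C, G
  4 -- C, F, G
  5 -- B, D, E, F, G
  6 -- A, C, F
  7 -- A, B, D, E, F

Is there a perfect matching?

The set {1, 2} has only 1 neighbour ({A}), so by Hall's theorem at most 6 of the 7 left vertices can be matched.
Hence no matching covers every left vertex.

No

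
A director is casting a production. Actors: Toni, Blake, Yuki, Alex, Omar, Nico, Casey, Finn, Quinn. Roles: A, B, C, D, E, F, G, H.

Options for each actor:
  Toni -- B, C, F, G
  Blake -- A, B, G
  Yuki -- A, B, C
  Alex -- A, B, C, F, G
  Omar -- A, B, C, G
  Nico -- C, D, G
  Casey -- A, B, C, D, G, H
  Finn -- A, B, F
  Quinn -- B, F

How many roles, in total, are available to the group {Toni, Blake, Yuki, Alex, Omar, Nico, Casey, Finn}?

7

The union of neighbours of {Toni, Blake, Yuki, Alex, Omar, Nico, Casey, Finn} is {A, B, C, D, F, G, H}, which has 7 elements.
Since |N(S)| = 7 < |S| = 8, Hall's condition fails for this subset.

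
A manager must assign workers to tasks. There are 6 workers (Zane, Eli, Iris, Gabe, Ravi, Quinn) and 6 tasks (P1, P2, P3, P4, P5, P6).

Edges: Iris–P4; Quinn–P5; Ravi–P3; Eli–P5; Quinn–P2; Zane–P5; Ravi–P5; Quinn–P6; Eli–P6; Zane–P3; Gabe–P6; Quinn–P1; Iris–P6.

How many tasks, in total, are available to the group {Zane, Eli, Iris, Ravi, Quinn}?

The union of neighbours of {Zane, Eli, Iris, Ravi, Quinn} is {P1, P2, P3, P4, P5, P6}, which has 6 elements.
Since |N(S)| = 6 ≥ |S| = 5, Hall's condition holds for this subset.

6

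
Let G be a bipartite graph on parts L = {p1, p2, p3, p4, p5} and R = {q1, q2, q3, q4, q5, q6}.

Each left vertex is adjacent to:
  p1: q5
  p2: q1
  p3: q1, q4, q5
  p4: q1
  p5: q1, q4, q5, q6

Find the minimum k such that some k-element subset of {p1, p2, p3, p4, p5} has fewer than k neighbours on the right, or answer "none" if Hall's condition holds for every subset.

2

Take S = {p2, p4}. Its neighbourhood is {q1}, so |N(S)| = 1 < |S| = 2.
No single vertex violates Hall's condition since each has at least one neighbour, so 2 is the minimum.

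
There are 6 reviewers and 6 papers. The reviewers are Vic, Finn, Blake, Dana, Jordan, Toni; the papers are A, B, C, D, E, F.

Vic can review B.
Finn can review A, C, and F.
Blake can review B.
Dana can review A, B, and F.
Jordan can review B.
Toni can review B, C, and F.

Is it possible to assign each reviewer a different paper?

No

The set {Vic, Blake, Jordan} has only 1 neighbour ({B}), so by Hall's theorem at most 4 of the 6 reviewers can be matched.
Hence no matching covers every reviewer.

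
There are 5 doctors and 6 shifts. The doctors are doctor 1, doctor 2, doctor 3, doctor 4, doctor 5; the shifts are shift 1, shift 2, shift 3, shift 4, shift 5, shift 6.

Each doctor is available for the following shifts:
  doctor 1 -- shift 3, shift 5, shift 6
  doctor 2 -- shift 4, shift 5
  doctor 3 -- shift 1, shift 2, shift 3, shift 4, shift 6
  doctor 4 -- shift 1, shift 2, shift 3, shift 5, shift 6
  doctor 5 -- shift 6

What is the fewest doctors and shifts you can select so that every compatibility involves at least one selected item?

The 5 edges doctor 1–shift 5, doctor 2–shift 4, doctor 3–shift 1, doctor 4–shift 2, doctor 5–shift 6 form a matching, so any vertex cover needs at least 5 vertices (one per matched edge).
Conversely {doctor 1, doctor 2, doctor 3, doctor 4, doctor 5} meets every edge and has exactly 5 vertices, so 5 is optimal.

5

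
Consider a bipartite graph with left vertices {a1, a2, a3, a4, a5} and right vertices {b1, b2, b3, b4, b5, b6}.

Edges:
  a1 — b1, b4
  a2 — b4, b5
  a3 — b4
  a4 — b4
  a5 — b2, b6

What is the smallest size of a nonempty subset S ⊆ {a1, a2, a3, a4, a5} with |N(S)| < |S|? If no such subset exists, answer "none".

Take S = {a3, a4}. Its neighbourhood is {b4}, so |N(S)| = 1 < |S| = 2.
No single vertex violates Hall's condition since each has at least one neighbour, so 2 is the minimum.

2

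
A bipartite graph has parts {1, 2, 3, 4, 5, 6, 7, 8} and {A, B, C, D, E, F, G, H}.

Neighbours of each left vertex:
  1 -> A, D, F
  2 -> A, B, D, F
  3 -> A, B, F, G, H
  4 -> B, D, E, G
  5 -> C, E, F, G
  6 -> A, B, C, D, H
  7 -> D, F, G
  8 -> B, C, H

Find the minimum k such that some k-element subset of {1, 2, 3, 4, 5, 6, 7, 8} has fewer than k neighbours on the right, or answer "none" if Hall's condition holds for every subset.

none

A matching saturating every left vertex exists, for instance 1→A, 2→F, 3→G, 4→E, 5→C, 6→H, 7→D, 8→B.
By Hall's marriage theorem, this means |N(S)| ≥ |S| for every subset S, so no violating subset exists.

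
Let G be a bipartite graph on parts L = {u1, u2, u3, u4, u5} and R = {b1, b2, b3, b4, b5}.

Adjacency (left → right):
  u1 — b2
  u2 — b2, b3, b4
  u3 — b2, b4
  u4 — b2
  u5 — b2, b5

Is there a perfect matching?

No

The set {u1, u4} has only 1 neighbour ({b2}), so by Hall's theorem at most 4 of the 5 left vertices can be matched.
Hence no matching covers every left vertex.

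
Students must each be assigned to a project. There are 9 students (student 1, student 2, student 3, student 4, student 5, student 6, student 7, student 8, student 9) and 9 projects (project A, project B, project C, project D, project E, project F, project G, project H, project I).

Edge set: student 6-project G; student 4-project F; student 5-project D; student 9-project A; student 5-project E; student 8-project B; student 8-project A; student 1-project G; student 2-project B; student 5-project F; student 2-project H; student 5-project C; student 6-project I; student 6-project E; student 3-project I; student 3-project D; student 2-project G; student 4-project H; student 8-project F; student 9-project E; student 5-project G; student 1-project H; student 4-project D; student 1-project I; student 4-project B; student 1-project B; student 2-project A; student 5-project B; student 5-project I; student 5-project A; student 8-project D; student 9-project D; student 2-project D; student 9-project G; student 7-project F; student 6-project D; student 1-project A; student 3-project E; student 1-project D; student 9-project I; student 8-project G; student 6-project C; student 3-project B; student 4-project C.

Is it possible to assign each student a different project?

A valid assignment of size 9: student 1–project H, student 2–project D, student 3–project B, student 4–project C, student 5–project E, student 6–project I, student 7–project F, student 8–project A, student 9–project G.
Every student is matched, so this is a perfect matching.

Yes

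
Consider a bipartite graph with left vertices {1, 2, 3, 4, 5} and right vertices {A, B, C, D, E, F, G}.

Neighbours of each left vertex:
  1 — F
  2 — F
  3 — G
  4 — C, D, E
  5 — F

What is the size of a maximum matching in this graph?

One maximum matching: 1→F, 3→G, 4→E.
The set {1, 2, 5} has only 1 neighbour ({F}), so by Hall's theorem at most 3 of the 5 left vertices can be matched.

3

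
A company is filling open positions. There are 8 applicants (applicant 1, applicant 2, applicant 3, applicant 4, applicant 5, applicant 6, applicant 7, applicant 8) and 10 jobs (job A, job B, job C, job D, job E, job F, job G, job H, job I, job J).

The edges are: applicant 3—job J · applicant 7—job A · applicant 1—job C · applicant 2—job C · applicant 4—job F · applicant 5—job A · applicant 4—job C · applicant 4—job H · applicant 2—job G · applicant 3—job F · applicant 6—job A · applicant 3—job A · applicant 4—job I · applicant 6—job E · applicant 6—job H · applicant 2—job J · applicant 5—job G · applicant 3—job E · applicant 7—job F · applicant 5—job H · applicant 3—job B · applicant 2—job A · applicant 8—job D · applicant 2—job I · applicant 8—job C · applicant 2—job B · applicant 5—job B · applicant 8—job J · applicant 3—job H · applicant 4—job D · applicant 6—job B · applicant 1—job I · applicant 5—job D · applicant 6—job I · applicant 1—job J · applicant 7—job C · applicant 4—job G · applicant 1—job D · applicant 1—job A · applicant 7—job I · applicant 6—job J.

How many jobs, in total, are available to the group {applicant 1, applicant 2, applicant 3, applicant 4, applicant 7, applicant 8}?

10

The union of neighbours of {applicant 1, applicant 2, applicant 3, applicant 4, applicant 7, applicant 8} is {job A, job B, job C, job D, job E, job F, job G, job H, job I, job J}, which has 10 elements.
Since |N(S)| = 10 ≥ |S| = 6, Hall's condition holds for this subset.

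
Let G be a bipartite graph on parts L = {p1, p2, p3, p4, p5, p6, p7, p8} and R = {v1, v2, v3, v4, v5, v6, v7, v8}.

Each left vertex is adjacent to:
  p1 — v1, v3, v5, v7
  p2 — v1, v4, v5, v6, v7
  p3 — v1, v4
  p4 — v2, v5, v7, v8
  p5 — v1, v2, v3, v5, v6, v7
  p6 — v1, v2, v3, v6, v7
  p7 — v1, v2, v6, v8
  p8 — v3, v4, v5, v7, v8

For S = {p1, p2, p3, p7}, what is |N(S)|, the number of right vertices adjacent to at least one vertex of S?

The union of neighbours of {p1, p2, p3, p7} is {v1, v2, v3, v4, v5, v6, v7, v8}, which has 8 elements.
Since |N(S)| = 8 ≥ |S| = 4, Hall's condition holds for this subset.

8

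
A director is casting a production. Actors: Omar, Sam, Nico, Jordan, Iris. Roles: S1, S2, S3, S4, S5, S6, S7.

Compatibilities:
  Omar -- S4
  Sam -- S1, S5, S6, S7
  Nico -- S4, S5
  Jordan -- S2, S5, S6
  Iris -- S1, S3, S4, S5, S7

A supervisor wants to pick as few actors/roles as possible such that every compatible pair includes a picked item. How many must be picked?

A maximum matching has 5 edges (e.g. Omar–S4, Sam–S6, Nico–S5, Jordan–S2, Iris–S7).
By König's theorem the minimum vertex cover has the same size. One such cover is {Omar, Sam, Nico, Jordan, Iris}.

5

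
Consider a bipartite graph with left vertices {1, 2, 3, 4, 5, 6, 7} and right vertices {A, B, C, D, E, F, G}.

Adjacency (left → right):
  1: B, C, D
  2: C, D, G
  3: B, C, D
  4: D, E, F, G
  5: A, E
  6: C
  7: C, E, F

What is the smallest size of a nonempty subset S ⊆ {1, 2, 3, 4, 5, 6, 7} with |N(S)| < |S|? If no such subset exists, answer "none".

A matching saturating every left vertex exists, for instance 1→B, 2→G, 3→D, 4→F, 5→A, 6→C, 7→E.
By Hall's marriage theorem, this means |N(S)| ≥ |S| for every subset S, so no violating subset exists.

none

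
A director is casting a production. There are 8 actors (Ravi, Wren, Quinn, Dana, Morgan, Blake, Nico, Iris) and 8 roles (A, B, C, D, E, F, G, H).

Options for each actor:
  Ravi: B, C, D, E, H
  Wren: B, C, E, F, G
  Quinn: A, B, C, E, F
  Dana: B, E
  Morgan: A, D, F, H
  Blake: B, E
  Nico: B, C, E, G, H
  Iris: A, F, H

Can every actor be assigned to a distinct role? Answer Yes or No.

One maximum matching: Ravi→D, Wren→G, Quinn→C, Dana→E, Morgan→A, Blake→B, Nico→H, Iris→F.
All 8 actors are covered.

Yes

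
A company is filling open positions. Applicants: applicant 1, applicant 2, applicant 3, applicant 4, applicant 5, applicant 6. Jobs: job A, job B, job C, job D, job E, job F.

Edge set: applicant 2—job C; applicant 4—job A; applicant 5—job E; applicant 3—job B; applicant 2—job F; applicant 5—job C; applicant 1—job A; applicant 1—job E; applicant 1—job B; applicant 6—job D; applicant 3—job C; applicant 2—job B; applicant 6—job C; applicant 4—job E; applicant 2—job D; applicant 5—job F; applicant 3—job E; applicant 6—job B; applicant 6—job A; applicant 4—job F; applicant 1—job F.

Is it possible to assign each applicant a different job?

One maximum matching: applicant 1–job F, applicant 2–job D, applicant 3–job B, applicant 4–job E, applicant 5–job C, applicant 6–job A.
All 6 applicants are covered.

Yes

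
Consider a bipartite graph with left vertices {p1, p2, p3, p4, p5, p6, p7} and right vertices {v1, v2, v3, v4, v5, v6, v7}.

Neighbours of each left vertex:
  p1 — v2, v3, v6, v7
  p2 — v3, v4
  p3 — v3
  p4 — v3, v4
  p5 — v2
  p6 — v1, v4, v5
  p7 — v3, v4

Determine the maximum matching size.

A valid assignment of size 5: p1–v7, p2–v4, p3–v3, p5–v2, p6–v1.
The set {p2, p3, p4, p7} has only 2 neighbours ({v3, v4}), so by Hall's theorem at most 5 of the 7 left vertices can be matched.

5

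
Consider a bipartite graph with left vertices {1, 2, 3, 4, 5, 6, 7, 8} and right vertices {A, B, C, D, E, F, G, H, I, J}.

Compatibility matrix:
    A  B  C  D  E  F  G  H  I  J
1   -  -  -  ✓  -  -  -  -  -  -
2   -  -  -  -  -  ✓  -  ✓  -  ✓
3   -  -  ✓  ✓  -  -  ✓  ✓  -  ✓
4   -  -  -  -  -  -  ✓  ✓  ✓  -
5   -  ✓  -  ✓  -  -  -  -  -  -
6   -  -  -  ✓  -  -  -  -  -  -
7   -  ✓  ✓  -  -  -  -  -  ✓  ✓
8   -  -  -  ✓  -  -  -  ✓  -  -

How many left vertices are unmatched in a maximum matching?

For example, pair 1-D, 2-F, 3-J, 4-G, 5-B, 7-C, 8-H.
The set {1, 6} has only 1 neighbour ({D}), so by Hall's theorem at most 7 of the 8 left vertices can be matched.
That matches 7 of the 8, leaving 1 unmatched; no matching can do better.

1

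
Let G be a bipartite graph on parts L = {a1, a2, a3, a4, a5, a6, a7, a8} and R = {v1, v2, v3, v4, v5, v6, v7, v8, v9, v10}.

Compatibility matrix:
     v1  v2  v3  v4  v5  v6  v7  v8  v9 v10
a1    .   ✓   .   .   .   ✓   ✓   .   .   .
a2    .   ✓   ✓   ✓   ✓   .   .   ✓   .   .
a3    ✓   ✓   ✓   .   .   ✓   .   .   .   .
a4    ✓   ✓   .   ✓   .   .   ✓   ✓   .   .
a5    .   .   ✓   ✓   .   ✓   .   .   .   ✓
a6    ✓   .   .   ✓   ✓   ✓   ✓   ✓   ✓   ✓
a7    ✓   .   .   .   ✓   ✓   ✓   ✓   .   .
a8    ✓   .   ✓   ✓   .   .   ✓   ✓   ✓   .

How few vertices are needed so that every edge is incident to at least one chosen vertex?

8

{a1, a2, a3, a4, a5, a6, a7, a8} is a vertex cover of size 8: every edge has an endpoint in this set.
No smaller cover exists because a1–v7, a2–v2, a3–v6, a4–v1, a5–v10, a6–v8, a7–v5, a8–v3 is a matching of size 8, and a cover must include an endpoint of each of these disjoint edges (König's theorem).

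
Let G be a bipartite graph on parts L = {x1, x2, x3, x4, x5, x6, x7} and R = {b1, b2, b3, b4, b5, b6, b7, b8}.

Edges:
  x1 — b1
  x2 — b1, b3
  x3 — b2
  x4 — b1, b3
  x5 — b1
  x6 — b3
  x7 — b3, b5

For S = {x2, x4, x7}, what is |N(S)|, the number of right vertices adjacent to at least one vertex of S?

The union of neighbours of {x2, x4, x7} is {b1, b3, b5}, which has 3 elements.
Since |N(S)| = 3 ≥ |S| = 3, Hall's condition holds for this subset.

3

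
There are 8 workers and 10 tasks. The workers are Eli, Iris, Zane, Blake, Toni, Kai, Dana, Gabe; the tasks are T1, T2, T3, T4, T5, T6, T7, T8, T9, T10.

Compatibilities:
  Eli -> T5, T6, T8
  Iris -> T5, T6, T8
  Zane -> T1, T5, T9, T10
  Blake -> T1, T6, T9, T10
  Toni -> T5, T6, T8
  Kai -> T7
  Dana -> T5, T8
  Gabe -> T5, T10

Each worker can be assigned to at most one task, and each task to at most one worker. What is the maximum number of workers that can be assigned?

7

For example, pair Eli-T5, Iris-T6, Zane-T9, Blake-T1, Toni-T8, Kai-T7, Gabe-T10.
The set {Eli, Iris, Toni, Dana} has only 3 neighbours ({T5, T6, T8}), so by Hall's theorem at most 7 of the 8 workers can be matched.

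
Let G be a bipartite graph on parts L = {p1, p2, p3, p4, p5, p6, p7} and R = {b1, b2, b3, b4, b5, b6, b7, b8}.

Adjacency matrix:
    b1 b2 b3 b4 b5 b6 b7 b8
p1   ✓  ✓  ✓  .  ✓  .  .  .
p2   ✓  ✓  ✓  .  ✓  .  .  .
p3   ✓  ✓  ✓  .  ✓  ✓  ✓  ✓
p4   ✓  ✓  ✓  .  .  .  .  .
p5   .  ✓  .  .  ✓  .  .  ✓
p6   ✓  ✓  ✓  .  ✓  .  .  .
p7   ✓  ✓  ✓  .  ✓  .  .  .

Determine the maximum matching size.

6

For example, pair p1→b2, p2→b5, p3→b7, p4→b1, p5→b8, p6→b3.
The set {p1, p2, p4, p6, p7} has only 4 neighbours ({b1, b2, b3, b5}), so by Hall's theorem at most 6 of the 7 left vertices can be matched.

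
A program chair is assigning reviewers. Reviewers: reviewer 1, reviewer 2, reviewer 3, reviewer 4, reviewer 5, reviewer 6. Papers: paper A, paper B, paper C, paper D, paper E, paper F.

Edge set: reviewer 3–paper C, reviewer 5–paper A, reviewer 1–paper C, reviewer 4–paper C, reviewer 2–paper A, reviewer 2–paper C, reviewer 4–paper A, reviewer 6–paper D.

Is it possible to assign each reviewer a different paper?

The set {reviewer 1, reviewer 2, reviewer 3, reviewer 4, reviewer 5} has only 2 neighbours ({paper A, paper C}), so by Hall's theorem at most 3 of the 6 reviewers can be matched.
Hence no matching covers every reviewer.

No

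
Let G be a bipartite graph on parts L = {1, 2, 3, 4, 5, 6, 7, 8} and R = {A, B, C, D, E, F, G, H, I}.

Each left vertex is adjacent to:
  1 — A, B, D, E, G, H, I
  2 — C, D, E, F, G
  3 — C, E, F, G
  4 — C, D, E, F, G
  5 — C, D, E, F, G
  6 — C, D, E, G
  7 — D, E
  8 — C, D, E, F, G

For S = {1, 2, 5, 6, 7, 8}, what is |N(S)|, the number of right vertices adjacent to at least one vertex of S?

The union of neighbours of {1, 2, 5, 6, 7, 8} is {A, B, C, D, E, F, G, H, I}, which has 9 elements.
Since |N(S)| = 9 ≥ |S| = 6, Hall's condition holds for this subset.

9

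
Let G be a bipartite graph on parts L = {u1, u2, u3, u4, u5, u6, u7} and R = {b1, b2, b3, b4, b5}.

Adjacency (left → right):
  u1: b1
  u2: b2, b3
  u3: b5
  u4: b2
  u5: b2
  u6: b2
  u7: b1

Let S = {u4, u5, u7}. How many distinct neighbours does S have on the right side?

2

The union of neighbours of {u4, u5, u7} is {b1, b2}, which has 2 elements.
Since |N(S)| = 2 < |S| = 3, Hall's condition fails for this subset.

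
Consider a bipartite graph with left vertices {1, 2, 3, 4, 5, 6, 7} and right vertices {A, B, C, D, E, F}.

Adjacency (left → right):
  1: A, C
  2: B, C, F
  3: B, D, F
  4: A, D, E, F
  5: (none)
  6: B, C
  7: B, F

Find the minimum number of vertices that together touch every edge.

6

{1, 2, 3, 4, 6, 7} is a vertex cover of size 6: every edge has an endpoint in this set.
No smaller cover exists because 1–A, 2–F, 3–D, 4–E, 6–C, 7–B is a matching of size 6, and a cover must include an endpoint of each of these disjoint edges (König's theorem).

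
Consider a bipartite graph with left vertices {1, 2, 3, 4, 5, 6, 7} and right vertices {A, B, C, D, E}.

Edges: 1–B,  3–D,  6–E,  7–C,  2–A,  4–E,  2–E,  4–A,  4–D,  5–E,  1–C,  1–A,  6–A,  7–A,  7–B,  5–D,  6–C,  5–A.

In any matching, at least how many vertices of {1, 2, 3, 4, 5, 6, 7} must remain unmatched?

For example, pair 1→B, 2→A, 3→D, 4→E, 6→C.
The set {1, 2, 3, 4, 5, 6, 7} has only 5 neighbours ({A, B, C, D, E}), so by Hall's theorem at most 5 of the 7 left vertices can be matched.
That matches 5 of the 7, leaving 2 unmatched; no matching can do better.

2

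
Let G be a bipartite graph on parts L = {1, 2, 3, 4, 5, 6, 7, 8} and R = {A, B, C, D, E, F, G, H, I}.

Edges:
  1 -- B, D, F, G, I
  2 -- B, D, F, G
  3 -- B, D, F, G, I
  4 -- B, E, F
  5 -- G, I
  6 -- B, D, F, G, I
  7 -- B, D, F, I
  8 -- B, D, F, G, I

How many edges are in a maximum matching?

For example, pair 1–B, 2–D, 3–F, 4–E, 5–I, 6–G.
The set {1, 2, 3, 5, 6, 7, 8} has only 5 neighbours ({B, D, F, G, I}), so by Hall's theorem at most 6 of the 8 left vertices can be matched.

6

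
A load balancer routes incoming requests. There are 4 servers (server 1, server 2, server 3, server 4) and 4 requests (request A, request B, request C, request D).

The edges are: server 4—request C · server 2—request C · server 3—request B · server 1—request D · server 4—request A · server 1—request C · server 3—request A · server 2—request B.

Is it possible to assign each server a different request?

Yes

For example, pair server 1-request D, server 2-request B, server 3-request A, server 4-request C.
Every server is matched, so this is a perfect matching.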